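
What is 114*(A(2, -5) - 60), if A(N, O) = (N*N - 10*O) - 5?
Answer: -1254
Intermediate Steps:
A(N, O) = -5 + N**2 - 10*O (A(N, O) = (N**2 - 10*O) - 5 = -5 + N**2 - 10*O)
114*(A(2, -5) - 60) = 114*((-5 + 2**2 - 10*(-5)) - 60) = 114*((-5 + 4 + 50) - 60) = 114*(49 - 60) = 114*(-11) = -1254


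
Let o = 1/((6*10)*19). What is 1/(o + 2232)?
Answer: 1140/2544481 ≈ 0.00044803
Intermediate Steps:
o = 1/1140 (o = 1/(60*19) = 1/1140 ≈ 0.00087719)
1/(o + 2232) = 1/(1/1140 + 2232) = 1/(2544481/1140) = 1140/2544481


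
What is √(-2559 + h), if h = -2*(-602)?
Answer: I*√1355 ≈ 36.81*I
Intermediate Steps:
h = 1204
√(-2559 + h) = √(-2559 + 1204) = √(-1355) = I*√1355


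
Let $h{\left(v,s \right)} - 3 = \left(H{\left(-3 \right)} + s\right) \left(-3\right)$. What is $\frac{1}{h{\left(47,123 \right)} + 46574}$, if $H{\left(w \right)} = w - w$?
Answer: $\frac{1}{46208} \approx 2.1641 \cdot 10^{-5}$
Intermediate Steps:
$H{\left(w \right)} = 0$
$h{\left(v,s \right)} = 3 - 3 s$ ($h{\left(v,s \right)} = 3 + \left(0 + s\right) \left(-3\right) = 3 + s \left(-3\right) = 3 - 3 s$)
$\frac{1}{h{\left(47,123 \right)} + 46574} = \frac{1}{\left(3 - 369\right) + 46574} = \frac{1}{-366 + 46574} = \frac{1}{46208}$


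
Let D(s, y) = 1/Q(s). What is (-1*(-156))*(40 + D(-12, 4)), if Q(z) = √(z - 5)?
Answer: 6240 - 156*I*√17/17 ≈ 6240.0 - 37.836*I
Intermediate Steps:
Q(z) = √(-5 + z)
D(s, y) = (-5 + s)^(-½) (D(s, y) = 1/(√(-5 + s)) = (-5 + s)^(-½))
(-1*(-156))*(40 + D(-12, 4)) = (-1*(-156))*(40 + (-5 - 12)^(-½)) = 156*(40 + (-17)^(-½)) = 156*(40 - I*√17/17) = 6240 - 156*I*√17/17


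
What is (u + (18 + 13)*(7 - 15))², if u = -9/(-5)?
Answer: 1515361/25 ≈ 60614.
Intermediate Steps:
u = 9/5 (u = -9*(-⅕) = 9/5 ≈ 1.8000)
(u + (18 + 13)*(7 - 15))² = (9/5 + (18 + 13)*(7 - 15))² = (9/5 + 31*(-8))² = (9/5 - 248)² = (-1231/5)² = 1515361/25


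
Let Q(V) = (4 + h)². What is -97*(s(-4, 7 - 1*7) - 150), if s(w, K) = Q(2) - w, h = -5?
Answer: 14065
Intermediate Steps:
Q(V) = 1 (Q(V) = (4 - 5)² = (-1)² = 1)
s(w, K) = 1 - w
-97*(s(-4, 7 - 1*7) - 150) = -97*((1 - 1*(-4)) - 150) = -97*((1 + 4) - 150) = -97*(5 - 150) = -97*(-145) = 14065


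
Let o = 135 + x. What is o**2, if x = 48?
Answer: 33489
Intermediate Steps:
o = 183 (o = 135 + 48 = 183)
o**2 = 183**2 = 33489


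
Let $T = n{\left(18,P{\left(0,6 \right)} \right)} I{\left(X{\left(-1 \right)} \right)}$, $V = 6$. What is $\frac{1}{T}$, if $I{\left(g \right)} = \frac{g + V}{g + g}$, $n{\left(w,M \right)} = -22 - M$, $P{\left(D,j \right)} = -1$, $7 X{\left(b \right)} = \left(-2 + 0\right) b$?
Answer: $- \frac{1}{231} \approx -0.004329$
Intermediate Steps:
$X{\left(b \right)} = - \frac{2 b}{7}$ ($X{\left(b \right)} = \frac{\left(-2 + 0\right) b}{7} = \frac{\left(-2\right) b}{7} = - \frac{2 b}{7}$)
$I{\left(g \right)} = \frac{6 + g}{2 g}$ ($I{\left(g \right)} = \frac{g + 6}{g + g} = \frac{6 + g}{2 g}$)
$T = -231$ ($T = \left(-22 - -1\right) \frac{6 - - \frac{2}{7}}{2 \left(\left(- \frac{2}{7}\right) \left(-1\right)\right)} = \left(-22 + 1\right) \frac{6 + \frac{2}{7}}{2 \cdot \frac{2}{7}} = - 21 \cdot \frac{1}{2} \cdot \frac{7}{2} \cdot \frac{44}{7} = \left(-21\right) 11 = -231$)
$\frac{1}{T} = \frac{1}{-231} = - \frac{1}{231}$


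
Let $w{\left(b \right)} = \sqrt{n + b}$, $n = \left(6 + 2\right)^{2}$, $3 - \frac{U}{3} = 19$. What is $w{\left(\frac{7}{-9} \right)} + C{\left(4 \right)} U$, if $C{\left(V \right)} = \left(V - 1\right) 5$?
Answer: $-720 + \frac{\sqrt{569}}{3} \approx -712.05$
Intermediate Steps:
$U = -48$ ($U = 9 - 57 = -48$)
$n = 64$ ($n = 8^{2} = 64$)
$C{\left(V \right)} = -5 + 5 V$ ($C{\left(V \right)} = \left(-1 + V\right) 5 = -5 + 5 V$)
$w{\left(b \right)} = \sqrt{64 + b}$
$w{\left(\frac{7}{-9} \right)} + C{\left(4 \right)} U = \sqrt{64 + \frac{7}{-9}} + \left(-5 + 5 \cdot 4\right) \left(-48\right) = \sqrt{64 + 7 \left(- \frac{1}{9}\right)} + \left(-5 + 20\right) \left(-48\right) = \sqrt{64 - \frac{7}{9}} + 15 \left(-48\right) = \sqrt{\frac{569}{9}} - 720 = \frac{\sqrt{569}}{3} - 720 = -720 + \frac{\sqrt{569}}{3}$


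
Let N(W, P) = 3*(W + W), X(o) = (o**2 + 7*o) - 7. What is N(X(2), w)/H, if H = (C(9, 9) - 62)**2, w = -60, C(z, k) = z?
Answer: 66/2809 ≈ 0.023496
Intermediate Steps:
X(o) = -7 + o**2 + 7*o
N(W, P) = 6*W (N(W, P) = 3*(2*W) = 6*W)
H = 2809 (H = (9 - 62)**2 = (-53)**2 = 2809)
N(X(2), w)/H = (6*(-7 + 2**2 + 7*2))/2809 = (6*(-7 + 4 + 14))*(1/2809) = (6*11)*(1/2809) = 66*(1/2809) = 66/2809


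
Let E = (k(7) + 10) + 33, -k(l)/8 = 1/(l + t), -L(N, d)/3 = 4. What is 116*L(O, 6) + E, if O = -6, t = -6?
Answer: -1357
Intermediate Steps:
L(N, d) = -12 (L(N, d) = -3*4 = -12)
k(l) = -8/(-6 + l) (k(l) = -8/(l - 6) = -8/(-6 + l))
E = 35 (E = (-8/(-6 + 7) + 10) + 33 = (-8/1 + 10) + 33 = (-8*1 + 10) + 33 = (-8 + 10) + 33 = 2 + 33 = 35)
116*L(O, 6) + E = 116*(-12) + 35 = -1392 + 35 = -1357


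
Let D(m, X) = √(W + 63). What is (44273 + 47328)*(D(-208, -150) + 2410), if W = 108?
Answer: 220758410 + 274803*√19 ≈ 2.2196e+8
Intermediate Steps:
D(m, X) = 3*√19 (D(m, X) = √(108 + 63) = √171 = 3*√19)
(44273 + 47328)*(D(-208, -150) + 2410) = (44273 + 47328)*(3*√19 + 2410) = 91601*(2410 + 3*√19) = 220758410 + 274803*√19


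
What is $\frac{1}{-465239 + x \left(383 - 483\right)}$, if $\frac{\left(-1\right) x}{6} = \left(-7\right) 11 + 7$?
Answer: $- \frac{1}{507239} \approx -1.9715 \cdot 10^{-6}$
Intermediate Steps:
$x = 420$ ($x = - 6 \left(\left(-7\right) 11 + 7\right) = - 6 \left(-77 + 7\right) = \left(-6\right) \left(-70\right) = 420$)
$\frac{1}{-465239 + x \left(383 - 483\right)} = \frac{1}{-465239 + 420 \left(383 - 483\right)} = \frac{1}{-465239 + 420 \left(-100\right)} = \frac{1}{-465239 - 42000} = \frac{1}{-507239} = - \frac{1}{507239}$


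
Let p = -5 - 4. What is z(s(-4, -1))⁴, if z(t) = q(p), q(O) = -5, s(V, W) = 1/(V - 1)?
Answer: 625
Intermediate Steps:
p = -9
s(V, W) = 1/(-1 + V)
z(t) = -5
z(s(-4, -1))⁴ = (-5)⁴ = 625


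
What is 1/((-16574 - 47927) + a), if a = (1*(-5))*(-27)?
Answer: -1/64366 ≈ -1.5536e-5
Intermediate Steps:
a = 135 (a = -5*(-27) = 135)
1/((-16574 - 47927) + a) = 1/((-16574 - 47927) + 135) = 1/(-64501 + 135) = 1/(-64366) = -1/64366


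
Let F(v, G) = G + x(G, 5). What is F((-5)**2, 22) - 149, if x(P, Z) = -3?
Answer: -130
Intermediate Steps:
F(v, G) = -3 + G (F(v, G) = G - 3 = -3 + G)
F((-5)**2, 22) - 149 = (-3 + 22) - 149 = 19 - 149 = -130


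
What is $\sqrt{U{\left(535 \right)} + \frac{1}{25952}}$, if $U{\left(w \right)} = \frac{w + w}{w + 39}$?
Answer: $\frac{\sqrt{6463478942998}}{1862056} \approx 1.3653$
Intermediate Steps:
$U{\left(w \right)} = \frac{2 w}{39 + w}$
$\sqrt{U{\left(535 \right)} + \frac{1}{25952}} = \sqrt{2 \cdot 535 \frac{1}{39 + 535} + \frac{1}{25952}} = \sqrt{2 \cdot 535 \cdot \frac{1}{574} + \frac{1}{25952}} = \sqrt{\frac{535}{287} + \frac{1}{25952}} = \sqrt{\frac{13884607}{7448224}} = \frac{\sqrt{6463478942998}}{1862056}$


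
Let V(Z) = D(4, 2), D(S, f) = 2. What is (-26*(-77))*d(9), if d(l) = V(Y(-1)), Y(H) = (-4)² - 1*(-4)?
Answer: 4004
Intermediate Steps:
Y(H) = 20 (Y(H) = 16 + 4 = 20)
V(Z) = 2
d(l) = 2
(-26*(-77))*d(9) = -26*(-77)*2 = 2002*2 = 4004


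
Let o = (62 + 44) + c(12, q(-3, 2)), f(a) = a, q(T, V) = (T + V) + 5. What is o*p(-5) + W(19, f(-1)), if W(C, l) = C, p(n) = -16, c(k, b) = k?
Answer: -1869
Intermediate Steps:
q(T, V) = 5 + T + V
o = 118 (o = (62 + 44) + 12 = 106 + 12 = 118)
o*p(-5) + W(19, f(-1)) = 118*(-16) + 19 = -1888 + 19 = -1869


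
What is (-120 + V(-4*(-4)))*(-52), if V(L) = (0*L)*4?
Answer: 6240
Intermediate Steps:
V(L) = 0 (V(L) = 0*4 = 0)
(-120 + V(-4*(-4)))*(-52) = (-120 + 0)*(-52) = -120*(-52) = 6240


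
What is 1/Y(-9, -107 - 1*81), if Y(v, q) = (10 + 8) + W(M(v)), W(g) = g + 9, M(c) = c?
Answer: 1/18 ≈ 0.055556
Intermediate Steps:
W(g) = 9 + g
Y(v, q) = 27 + v (Y(v, q) = (10 + 8) + (9 + v) = 18 + (9 + v) = 27 + v)
1/Y(-9, -107 - 1*81) = 1/(27 - 9) = 1/18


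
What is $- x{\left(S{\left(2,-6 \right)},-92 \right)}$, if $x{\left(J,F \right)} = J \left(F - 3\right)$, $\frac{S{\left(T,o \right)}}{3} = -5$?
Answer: $-1425$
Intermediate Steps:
$S{\left(T,o \right)} = -15$ ($S{\left(T,o \right)} = 3 \left(-5\right) = -15$)
$x{\left(J,F \right)} = J \left(-3 + F\right)$
$- x{\left(S{\left(2,-6 \right)},-92 \right)} = - \left(-15\right) \left(-3 - 92\right) = - \left(-15\right) \left(-95\right) = \left(-1\right) 1425 = -1425$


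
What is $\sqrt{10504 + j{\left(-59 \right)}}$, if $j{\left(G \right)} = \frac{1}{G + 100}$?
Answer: $\frac{\sqrt{17657265}}{41} \approx 102.49$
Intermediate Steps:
$j{\left(G \right)} = \frac{1}{100 + G}$
$\sqrt{10504 + j{\left(-59 \right)}} = \sqrt{10504 + \frac{1}{100 - 59}} = \sqrt{10504 + \frac{1}{41}} = \sqrt{\frac{430665}{41}} = \frac{\sqrt{17657265}}{41}$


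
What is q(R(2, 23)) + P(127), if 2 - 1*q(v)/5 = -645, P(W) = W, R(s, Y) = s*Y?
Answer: 3362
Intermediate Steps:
R(s, Y) = Y*s
q(v) = 3235 (q(v) = 10 - 5*(-645) = 10 + 3225 = 3235)
q(R(2, 23)) + P(127) = 3235 + 127 = 3362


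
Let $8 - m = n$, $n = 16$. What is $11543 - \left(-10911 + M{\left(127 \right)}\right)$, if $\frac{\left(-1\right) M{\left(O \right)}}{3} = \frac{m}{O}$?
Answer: $\frac{2851634}{127} \approx 22454.0$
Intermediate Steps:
$m = -8$ ($m = 8 - 16 = -8$)
$M{\left(O \right)} = \frac{24}{O}$ ($M{\left(O \right)} = - 3 \left(- \frac{8}{O}\right) = \frac{24}{O}$)
$11543 - \left(-10911 + M{\left(127 \right)}\right) = 11543 - \left(-10911 + \frac{24}{127}\right) = 11543 - - \frac{1385673}{127} = 11543 + \frac{1385673}{127} = \frac{2851634}{127}$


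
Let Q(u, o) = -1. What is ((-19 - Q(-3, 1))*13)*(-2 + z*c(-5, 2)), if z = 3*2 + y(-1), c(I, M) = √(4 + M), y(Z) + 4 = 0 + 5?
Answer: 468 - 1638*√6 ≈ -3544.3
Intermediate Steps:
y(Z) = 1 (y(Z) = -4 + (0 + 5) = -4 + 5 = 1)
z = 7 (z = 3*2 + 1 = 6 + 1 = 7)
((-19 - Q(-3, 1))*13)*(-2 + z*c(-5, 2)) = ((-19 - 1*(-1))*13)*(-2 + 7*√(4 + 2)) = ((-19 + 1)*13)*(-2 + 7*√6) = (-18*13)*(-2 + 7*√6) = -234*(-2 + 7*√6) = 468 - 1638*√6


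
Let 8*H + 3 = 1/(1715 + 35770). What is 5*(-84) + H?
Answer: -63031027/149940 ≈ -420.38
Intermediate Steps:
H = -56227/149940 (H = -3/8 + 1/(8*(1715 + 35770)) = -3/8 + (⅛)/37485 = -3/8 + (⅛)*(1/37485) = -3/8 + 1/299880 = -56227/149940 ≈ -0.37500)
5*(-84) + H = 5*(-84) - 56227/149940 = -420 - 56227/149940 = -63031027/149940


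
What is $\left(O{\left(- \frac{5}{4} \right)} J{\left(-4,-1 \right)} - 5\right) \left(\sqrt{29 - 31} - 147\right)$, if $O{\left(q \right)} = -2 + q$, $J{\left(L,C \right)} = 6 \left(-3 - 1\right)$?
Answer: $-10731 + 73 i \sqrt{2} \approx -10731.0 + 103.24 i$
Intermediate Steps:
$J{\left(L,C \right)} = -24$ ($J{\left(L,C \right)} = 6 \left(-4\right) = -24$)
$\left(O{\left(- \frac{5}{4} \right)} J{\left(-4,-1 \right)} - 5\right) \left(\sqrt{29 - 31} - 147\right) = \left(\left(-2 - \frac{5}{4}\right) \left(-24\right) - 5\right) \left(\sqrt{29 - 31} - 147\right) = \left(\left(-2 - \frac{5}{4}\right) \left(-24\right) - 5\right) \left(\sqrt{-2} - 147\right) = \left(\left(-2 - \frac{5}{4}\right) \left(-24\right) - 5\right) \left(i \sqrt{2} - 147\right) = \left(\left(- \frac{13}{4}\right) \left(-24\right) - 5\right) \left(-147 + i \sqrt{2}\right) = \left(78 - 5\right) \left(-147 + i \sqrt{2}\right) = 73 \left(-147 + i \sqrt{2}\right) = -10731 + 73 i \sqrt{2}$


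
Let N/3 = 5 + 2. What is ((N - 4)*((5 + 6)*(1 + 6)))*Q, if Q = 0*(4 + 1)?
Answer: 0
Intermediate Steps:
Q = 0 (Q = 0*5 = 0)
N = 21 (N = 3*(5 + 2) = 3*7 = 21)
((N - 4)*((5 + 6)*(1 + 6)))*Q = ((21 - 4)*((5 + 6)*(1 + 6)))*0 = (17*(11*7))*0 = (17*77)*0 = 1309*0 = 0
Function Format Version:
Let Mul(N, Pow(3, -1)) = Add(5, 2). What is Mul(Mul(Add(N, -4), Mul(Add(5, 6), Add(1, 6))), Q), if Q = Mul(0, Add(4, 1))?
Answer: 0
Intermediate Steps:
Q = 0 (Q = Mul(0, 5) = 0)
N = 21 (N = Mul(3, Add(5, 2)) = Mul(3, 7) = 21)
Mul(Mul(Add(N, -4), Mul(Add(5, 6), Add(1, 6))), Q) = Mul(Mul(Add(21, -4), Mul(Add(5, 6), Add(1, 6))), 0) = Mul(Mul(17, Mul(11, 7)), 0) = Mul(Mul(17, 77), 0) = Mul(1309, 0) = 0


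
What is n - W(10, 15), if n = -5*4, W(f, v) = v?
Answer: -35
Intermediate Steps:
n = -20
n - W(10, 15) = -20 - 1*15 = -20 - 15 = -35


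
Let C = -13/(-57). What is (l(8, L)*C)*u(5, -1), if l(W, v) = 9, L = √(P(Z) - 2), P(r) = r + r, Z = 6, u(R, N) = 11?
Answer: 429/19 ≈ 22.579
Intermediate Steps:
P(r) = 2*r
C = 13/57 (C = -13*(-1/57) = 13/57 ≈ 0.22807)
L = √10 (L = √(2*6 - 2) = √(12 - 2) = √10 ≈ 3.1623)
(l(8, L)*C)*u(5, -1) = (9*(13/57))*11 = (39/19)*11 = 429/19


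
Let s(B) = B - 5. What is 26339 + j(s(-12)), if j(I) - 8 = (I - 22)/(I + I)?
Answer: 895837/34 ≈ 26348.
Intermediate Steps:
s(B) = -5 + B
j(I) = 8 + (-22 + I)/(2*I) (j(I) = 8 + (I - 22)/(I + I) = 8 + (-22 + I)/((2*I)) = 8 + (-22 + I)*(1/(2*I)) = 8 + (-22 + I)/(2*I))
26339 + j(s(-12)) = 26339 + (17/2 - 11/(-5 - 12)) = 26339 + (17/2 - 11/(-17)) = 26339 + (17/2 - 11*(-1/17)) = 26339 + (17/2 + 11/17) = 26339 + 311/34 = 895837/34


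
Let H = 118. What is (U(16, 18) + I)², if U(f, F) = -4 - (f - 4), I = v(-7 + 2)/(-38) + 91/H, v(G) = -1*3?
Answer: 288422289/1256641 ≈ 229.52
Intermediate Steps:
v(G) = -3
I = 953/1121 (I = -3/(-38) + 91/118 = -3*(-1/38) + 91*(1/118) = 3/38 + 91/118 = 953/1121 ≈ 0.85013)
U(f, F) = -f (U(f, F) = -4 - (-4 + f) = -4 + (4 - f) = -f)
(U(16, 18) + I)² = (-1*16 + 953/1121)² = (-16 + 953/1121)² = (-16983/1121)² = 288422289/1256641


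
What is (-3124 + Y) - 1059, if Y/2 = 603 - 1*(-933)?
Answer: -1111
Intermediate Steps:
Y = 3072 (Y = 2*(603 - 1*(-933)) = 2*(603 + 933) = 2*1536 = 3072)
(-3124 + Y) - 1059 = (-3124 + 3072) - 1059 = -52 - 1059 = -1111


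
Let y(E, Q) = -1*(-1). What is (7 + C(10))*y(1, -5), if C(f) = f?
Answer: 17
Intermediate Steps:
y(E, Q) = 1
(7 + C(10))*y(1, -5) = (7 + 10)*1 = 17*1 = 17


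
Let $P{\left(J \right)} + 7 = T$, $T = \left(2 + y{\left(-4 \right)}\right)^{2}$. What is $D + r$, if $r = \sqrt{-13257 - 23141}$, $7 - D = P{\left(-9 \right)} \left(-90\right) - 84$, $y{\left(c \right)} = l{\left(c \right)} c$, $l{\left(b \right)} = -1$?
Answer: $2701 + i \sqrt{36398} \approx 2701.0 + 190.78 i$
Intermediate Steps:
$y{\left(c \right)} = - c$
$T = 36$ ($T = \left(2 - -4\right)^{2} = \left(2 + 4\right)^{2} = 6^{2} = 36$)
$P{\left(J \right)} = 29$ ($P{\left(J \right)} = -7 + 36 = 29$)
$D = 2701$ ($D = 7 - \left(29 \left(-90\right) - 84\right) = 7 - \left(-2610 - 84\right) = 7 - -2694 = 7 + 2694 = 2701$)
$r = i \sqrt{36398}$ ($r = \sqrt{-36398} = i \sqrt{36398} \approx 190.78 i$)
$D + r = 2701 + i \sqrt{36398}$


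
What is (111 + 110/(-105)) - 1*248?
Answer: -2899/21 ≈ -138.05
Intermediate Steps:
(111 + 110/(-105)) - 1*248 = (111 + 110*(-1/105)) - 248 = (111 - 22/21) - 248 = 2309/21 - 248 = -2899/21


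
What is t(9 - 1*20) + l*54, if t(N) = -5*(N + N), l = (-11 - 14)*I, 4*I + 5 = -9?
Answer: 4835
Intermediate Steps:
I = -7/2 (I = -5/4 + (¼)*(-9) = -5/4 - 9/4 = -7/2 ≈ -3.5000)
l = 175/2 (l = (-11 - 14)*(-7/2) = -25*(-7/2) = 175/2 ≈ 87.500)
t(N) = -10*N
t(9 - 1*20) + l*54 = -10*(9 - 1*20) + (175/2)*54 = -10*(9 - 20) + 4725 = -10*(-11) + 4725 = 110 + 4725 = 4835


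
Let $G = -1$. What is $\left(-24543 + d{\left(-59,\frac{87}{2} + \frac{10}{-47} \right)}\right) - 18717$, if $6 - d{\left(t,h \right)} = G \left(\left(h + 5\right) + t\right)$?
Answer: $- \frac{4066883}{94} \approx -43265.0$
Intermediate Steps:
$d{\left(t,h \right)} = 11 + h + t$ ($d{\left(t,h \right)} = 6 - - (\left(h + 5\right) + t) = 6 - - (\left(5 + h\right) + t) = 6 - - (5 + h + t) = 6 - \left(-5 - h - t\right) = 6 + \left(5 + h + t\right) = 11 + h + t$)
$\left(-24543 + d{\left(-59,\frac{87}{2} + \frac{10}{-47} \right)}\right) - 18717 = \left(-24543 + \left(11 + \left(\frac{87}{2} + \frac{10}{-47}\right) - 59\right)\right) - 18717 = \left(-24543 + \left(11 + \left(87 \cdot \frac{1}{2} + 10 \left(- \frac{1}{47}\right)\right) - 59\right)\right) - 18717 = \left(-24543 + \left(11 + \left(\frac{87}{2} - \frac{10}{47}\right) - 59\right)\right) - 18717 = \left(-24543 + \left(11 + \frac{4069}{94} - 59\right)\right) - 18717 = \left(-24543 - \frac{443}{94}\right) - 18717 = - \frac{2307485}{94} - 18717 = - \frac{4066883}{94}$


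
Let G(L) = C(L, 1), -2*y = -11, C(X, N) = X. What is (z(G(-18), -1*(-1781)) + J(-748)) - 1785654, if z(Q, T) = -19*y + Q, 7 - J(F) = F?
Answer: -3570043/2 ≈ -1.7850e+6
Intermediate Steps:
J(F) = 7 - F
y = 11/2 (y = -½*(-11) = 11/2 ≈ 5.5000)
G(L) = L
z(Q, T) = -209/2 + Q (z(Q, T) = -19*11/2 + Q = -209/2 + Q)
(z(G(-18), -1*(-1781)) + J(-748)) - 1785654 = ((-209/2 - 18) + (7 - 1*(-748))) - 1785654 = (-245/2 + (7 + 748)) - 1785654 = (-245/2 + 755) - 1785654 = 1265/2 - 1785654 = -3570043/2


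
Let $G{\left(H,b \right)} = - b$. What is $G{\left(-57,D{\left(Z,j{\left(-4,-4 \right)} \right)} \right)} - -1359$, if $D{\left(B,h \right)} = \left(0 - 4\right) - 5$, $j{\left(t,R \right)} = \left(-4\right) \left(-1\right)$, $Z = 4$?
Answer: $1368$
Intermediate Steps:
$j{\left(t,R \right)} = 4$
$D{\left(B,h \right)} = -9$ ($D{\left(B,h \right)} = -4 - 5 = -9$)
$G{\left(-57,D{\left(Z,j{\left(-4,-4 \right)} \right)} \right)} - -1359 = \left(-1\right) \left(-9\right) - -1359 = 9 + 1359 = 1368$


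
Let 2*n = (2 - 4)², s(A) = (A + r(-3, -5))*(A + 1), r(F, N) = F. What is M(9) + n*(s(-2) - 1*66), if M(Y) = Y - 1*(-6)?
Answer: -107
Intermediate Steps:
s(A) = (1 + A)*(-3 + A) (s(A) = (A - 3)*(A + 1) = (-3 + A)*(1 + A) = (1 + A)*(-3 + A))
M(Y) = 6 + Y (M(Y) = Y + 6 = 6 + Y)
n = 2 (n = (2 - 4)²/2 = (½)*(-2)² = (½)*4 = 2)
M(9) + n*(s(-2) - 1*66) = (6 + 9) + 2*((-3 + (-2)² - 2*(-2)) - 1*66) = 15 + 2*((-3 + 4 + 4) - 66) = 15 + 2*(5 - 66) = 15 + 2*(-61) = 15 - 122 = -107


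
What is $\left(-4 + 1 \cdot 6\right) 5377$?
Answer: $10754$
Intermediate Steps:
$\left(-4 + 1 \cdot 6\right) 5377 = \left(-4 + 6\right) 5377 = 2 \cdot 5377 = 10754$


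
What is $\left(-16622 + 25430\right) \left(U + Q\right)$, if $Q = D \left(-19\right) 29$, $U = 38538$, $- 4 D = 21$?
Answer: $364922046$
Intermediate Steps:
$D = - \frac{21}{4}$ ($D = \left(- \frac{1}{4}\right) 21 = - \frac{21}{4} \approx -5.25$)
$Q = \frac{11571}{4}$ ($Q = \left(- \frac{21}{4}\right) \left(-19\right) 29 = \frac{399}{4} \cdot 29 = \frac{11571}{4} \approx 2892.8$)
$\left(-16622 + 25430\right) \left(U + Q\right) = \left(-16622 + 25430\right) \left(38538 + \frac{11571}{4}\right) = 8808 \cdot \frac{165723}{4} = 364922046$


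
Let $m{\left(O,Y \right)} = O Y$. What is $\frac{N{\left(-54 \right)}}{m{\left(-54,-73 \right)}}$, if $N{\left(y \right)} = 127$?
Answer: $\frac{127}{3942} \approx 0.032217$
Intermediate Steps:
$\frac{N{\left(-54 \right)}}{m{\left(-54,-73 \right)}} = \frac{127}{\left(-54\right) \left(-73\right)} = \frac{127}{3942}$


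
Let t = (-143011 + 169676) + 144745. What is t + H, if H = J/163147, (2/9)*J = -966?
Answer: 27965022923/163147 ≈ 1.7141e+5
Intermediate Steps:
J = -4347 (J = (9/2)*(-966) = -4347)
H = -4347/163147 ≈ -0.026645
t = 171410 (t = 26665 + 144745 = 171410)
t + H = 171410 - 4347/163147 = 27965022923/163147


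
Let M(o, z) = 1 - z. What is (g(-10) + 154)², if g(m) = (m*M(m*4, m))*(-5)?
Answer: 495616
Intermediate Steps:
g(m) = -5*m*(1 - m) (g(m) = (m*(1 - m))*(-5) = -5*m*(1 - m))
(g(-10) + 154)² = (5*(-10)*(-1 - 10) + 154)² = (5*(-10)*(-11) + 154)² = (550 + 154)² = 704² = 495616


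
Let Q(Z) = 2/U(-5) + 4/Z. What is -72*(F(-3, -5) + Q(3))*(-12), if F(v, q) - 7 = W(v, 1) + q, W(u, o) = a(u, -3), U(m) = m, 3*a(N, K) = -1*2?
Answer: 9792/5 ≈ 1958.4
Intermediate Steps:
a(N, K) = -⅔ (a(N, K) = (-1*2)/3 = (⅓)*(-2) = -⅔)
W(u, o) = -⅔
Q(Z) = -⅖ + 4/Z (Q(Z) = 2/(-5) + 4/Z = 2*(-⅕) + 4/Z = -⅖ + 4/Z)
F(v, q) = 19/3 + q (F(v, q) = 7 + (-⅔ + q) = 19/3 + q)
-72*(F(-3, -5) + Q(3))*(-12) = -72*((19/3 - 5) + (-⅖ + 4/3))*(-12) = -72*(4/3 + (-⅖ + 4*(⅓)))*(-12) = -72*(4/3 + (-⅖ + 4/3))*(-12) = -72*(4/3 + 14/15)*(-12) = -72*34/15*(-12) = -12*68/5*(-12) = -816/5*(-12) = 9792/5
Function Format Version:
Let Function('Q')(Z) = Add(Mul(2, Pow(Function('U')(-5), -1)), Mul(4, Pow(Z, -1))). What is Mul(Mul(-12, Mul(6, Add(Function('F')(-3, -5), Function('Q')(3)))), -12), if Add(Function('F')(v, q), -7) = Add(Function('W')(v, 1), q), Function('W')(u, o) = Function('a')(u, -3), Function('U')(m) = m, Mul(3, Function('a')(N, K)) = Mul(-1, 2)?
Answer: Rational(9792, 5) ≈ 1958.4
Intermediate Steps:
Function('a')(N, K) = Rational(-2, 3) (Function('a')(N, K) = Mul(Rational(1, 3), Mul(-1, 2)) = Mul(Rational(1, 3), -2) = Rational(-2, 3))
Function('W')(u, o) = Rational(-2, 3)
Function('Q')(Z) = Add(Rational(-2, 5), Mul(4, Pow(Z, -1))) (Function('Q')(Z) = Add(Mul(2, Pow(-5, -1)), Mul(4, Pow(Z, -1))) = Add(Mul(2, Rational(-1, 5)), Mul(4, Pow(Z, -1))) = Add(Rational(-2, 5), Mul(4, Pow(Z, -1))))
Function('F')(v, q) = Add(Rational(19, 3), q) (Function('F')(v, q) = Add(7, Add(Rational(-2, 3), q)) = Add(Rational(19, 3), q))
Mul(Mul(-12, Mul(6, Add(Function('F')(-3, -5), Function('Q')(3)))), -12) = Mul(Mul(-12, Mul(6, Add(Add(Rational(19, 3), -5), Add(Rational(-2, 5), Mul(4, Pow(3, -1)))))), -12) = Mul(Mul(-12, Mul(6, Add(Rational(4, 3), Add(Rational(-2, 5), Mul(4, Rational(1, 3)))))), -12) = Mul(Mul(-12, Mul(6, Add(Rational(4, 3), Add(Rational(-2, 5), Rational(4, 3))))), -12) = Mul(Mul(-12, Mul(6, Add(Rational(4, 3), Rational(14, 15)))), -12) = Mul(Mul(-12, Mul(6, Rational(34, 15))), -12) = Mul(Mul(-12, Rational(68, 5)), -12) = Mul(Rational(-816, 5), -12) = Rational(9792, 5)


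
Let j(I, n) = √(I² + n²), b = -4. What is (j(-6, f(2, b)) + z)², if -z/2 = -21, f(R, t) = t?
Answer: 1816 + 168*√13 ≈ 2421.7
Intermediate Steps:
z = 42 (z = -2*(-21) = 42)
(j(-6, f(2, b)) + z)² = (√((-6)² + (-4)²) + 42)² = (√(36 + 16) + 42)² = (√52 + 42)² = (2*√13 + 42)² = (42 + 2*√13)²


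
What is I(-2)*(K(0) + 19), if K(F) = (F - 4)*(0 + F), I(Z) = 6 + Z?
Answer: 76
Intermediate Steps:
K(F) = F*(-4 + F) (K(F) = (-4 + F)*F = F*(-4 + F))
I(-2)*(K(0) + 19) = (6 - 2)*(0*(-4 + 0) + 19) = 4*(0*(-4) + 19) = 4*(0 + 19) = 4*19 = 76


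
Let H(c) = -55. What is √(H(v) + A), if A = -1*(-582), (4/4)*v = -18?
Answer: √527 ≈ 22.956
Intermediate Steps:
v = -18
A = 582
√(H(v) + A) = √(-55 + 582) = √527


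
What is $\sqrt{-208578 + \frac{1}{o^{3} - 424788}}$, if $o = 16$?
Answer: $\frac{i \sqrt{9228625325189021}}{210346} \approx 456.7 i$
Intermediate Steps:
$\sqrt{-208578 + \frac{1}{o^{3} - 424788}} = \sqrt{-208578 + \frac{1}{16^{3} - 424788}} = \sqrt{-208578 + \frac{1}{4096 - 424788}} = \sqrt{-208578 + \frac{1}{-420692}} = \sqrt{-208578 - \frac{1}{420692}} = \sqrt{- \frac{87747095977}{420692}} = \frac{i \sqrt{9228625325189021}}{210346}$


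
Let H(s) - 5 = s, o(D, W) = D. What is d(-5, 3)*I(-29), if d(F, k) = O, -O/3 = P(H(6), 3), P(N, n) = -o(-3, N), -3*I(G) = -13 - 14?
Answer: -81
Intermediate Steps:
H(s) = 5 + s
I(G) = 9 (I(G) = -(-13 - 14)/3 = -⅓*(-27) = 9)
P(N, n) = 3 (P(N, n) = -1*(-3) = 3)
O = -9 (O = -3*3 = -9)
d(F, k) = -9
d(-5, 3)*I(-29) = -9*9 = -81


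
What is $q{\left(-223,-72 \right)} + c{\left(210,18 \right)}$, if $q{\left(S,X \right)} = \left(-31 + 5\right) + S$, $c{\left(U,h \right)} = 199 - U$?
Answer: $-260$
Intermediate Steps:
$q{\left(S,X \right)} = -26 + S$
$q{\left(-223,-72 \right)} + c{\left(210,18 \right)} = \left(-26 - 223\right) + \left(199 - 210\right) = -249 + \left(199 - 210\right) = -249 - 11 = -260$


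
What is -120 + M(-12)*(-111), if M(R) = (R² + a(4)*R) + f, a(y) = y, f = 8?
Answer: -11664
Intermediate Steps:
M(R) = 8 + R² + 4*R (M(R) = (R² + 4*R) + 8 = 8 + R² + 4*R)
-120 + M(-12)*(-111) = -120 + (8 + (-12)² + 4*(-12))*(-111) = -120 + (8 + 144 - 48)*(-111) = -120 + 104*(-111) = -120 - 11544 = -11664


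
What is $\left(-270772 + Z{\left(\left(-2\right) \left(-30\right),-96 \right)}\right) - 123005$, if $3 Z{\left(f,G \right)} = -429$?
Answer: $-393920$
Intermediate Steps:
$Z{\left(f,G \right)} = -143$ ($Z{\left(f,G \right)} = \frac{1}{3} \left(-429\right) = -143$)
$\left(-270772 + Z{\left(\left(-2\right) \left(-30\right),-96 \right)}\right) - 123005 = \left(-270772 - 143\right) - 123005 = -270915 - 123005 = -393920$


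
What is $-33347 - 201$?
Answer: $-33548$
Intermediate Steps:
$-33347 - 201 = -33548$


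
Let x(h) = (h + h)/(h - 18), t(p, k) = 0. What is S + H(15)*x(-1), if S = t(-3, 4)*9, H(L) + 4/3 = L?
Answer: 82/57 ≈ 1.4386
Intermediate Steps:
H(L) = -4/3 + L
x(h) = 2*h/(-18 + h) (x(h) = (2*h)/(-18 + h) = 2*h/(-18 + h))
S = 0 (S = 0*9 = 0)
S + H(15)*x(-1) = 0 + (-4/3 + 15)*(2*(-1)/(-18 - 1)) = 0 + 41*(2*(-1)/(-19))/3 = 0 + 41*(2*(-1)*(-1/19))/3 = 0 + (41/3)*(2/19) = 0 + 82/57 = 82/57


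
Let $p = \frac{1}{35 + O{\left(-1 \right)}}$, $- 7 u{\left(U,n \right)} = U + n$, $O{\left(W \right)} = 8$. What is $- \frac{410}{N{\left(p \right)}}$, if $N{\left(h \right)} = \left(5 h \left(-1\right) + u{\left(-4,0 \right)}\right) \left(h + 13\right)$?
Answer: $- \frac{75809}{1096} \approx -69.169$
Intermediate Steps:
$u{\left(U,n \right)} = - \frac{U}{7} - \frac{n}{7}$ ($u{\left(U,n \right)} = - \frac{U + n}{7} = - \frac{U}{7} - \frac{n}{7}$)
$p = \frac{1}{43}$ ($p = \frac{1}{35 + 8} = \frac{1}{43} \approx 0.023256$)
$N{\left(h \right)} = \left(13 + h\right) \left(\frac{4}{7} - 5 h\right)$ ($N{\left(h \right)} = \left(5 h \left(-1\right) - - \frac{4}{7}\right) \left(h + 13\right) = \left(- 5 h + \left(\frac{4}{7} + 0\right)\right) \left(13 + h\right) = \left(- 5 h + \frac{4}{7}\right) \left(13 + h\right) = \left(\frac{4}{7} - 5 h\right) \left(13 + h\right) = \left(13 + h\right) \left(\frac{4}{7} - 5 h\right)$)
$- \frac{410}{N{\left(p \right)}} = - \frac{410}{\frac{52}{7} - \frac{5}{1849} - \frac{451}{301}} = - \frac{410}{\frac{10960}{1849}} = \left(-410\right) \frac{1849}{10960} = - \frac{75809}{1096}$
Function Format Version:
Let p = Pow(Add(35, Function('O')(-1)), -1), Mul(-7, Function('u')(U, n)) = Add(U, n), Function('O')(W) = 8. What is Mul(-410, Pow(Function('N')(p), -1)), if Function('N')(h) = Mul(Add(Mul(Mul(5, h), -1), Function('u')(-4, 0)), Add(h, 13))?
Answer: Rational(-75809, 1096) ≈ -69.169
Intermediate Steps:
Function('u')(U, n) = Add(Mul(Rational(-1, 7), U), Mul(Rational(-1, 7), n)) (Function('u')(U, n) = Mul(Rational(-1, 7), Add(U, n)) = Add(Mul(Rational(-1, 7), U), Mul(Rational(-1, 7), n)))
p = Rational(1, 43) (p = Pow(Add(35, 8), -1) = Pow(43, -1) = Rational(1, 43) ≈ 0.023256)
Function('N')(h) = Mul(Add(13, h), Add(Rational(4, 7), Mul(-5, h))) (Function('N')(h) = Mul(Add(Mul(Mul(5, h), -1), Add(Mul(Rational(-1, 7), -4), Mul(Rational(-1, 7), 0))), Add(h, 13)) = Mul(Add(Mul(-5, h), Add(Rational(4, 7), 0)), Add(13, h)) = Mul(Add(Mul(-5, h), Rational(4, 7)), Add(13, h)) = Mul(Add(Rational(4, 7), Mul(-5, h)), Add(13, h)) = Mul(Add(13, h), Add(Rational(4, 7), Mul(-5, h))))
Mul(-410, Pow(Function('N')(p), -1)) = Mul(-410, Pow(Add(Rational(52, 7), Mul(-5, Pow(Rational(1, 43), 2)), Mul(Rational(-451, 7), Rational(1, 43))), -1)) = Mul(-410, Pow(Add(Rational(52, 7), Mul(-5, Rational(1, 1849)), Rational(-451, 301)), -1)) = Mul(-410, Pow(Add(Rational(52, 7), Rational(-5, 1849), Rational(-451, 301)), -1)) = Mul(-410, Pow(Rational(10960, 1849), -1)) = Mul(-410, Rational(1849, 10960)) = Rational(-75809, 1096)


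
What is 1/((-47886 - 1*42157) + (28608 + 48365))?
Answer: -1/13070 ≈ -7.6511e-5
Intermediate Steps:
1/((-47886 - 1*42157) + (28608 + 48365)) = 1/((-47886 - 42157) + 76973) = 1/(-90043 + 76973) = 1/(-13070) = -1/13070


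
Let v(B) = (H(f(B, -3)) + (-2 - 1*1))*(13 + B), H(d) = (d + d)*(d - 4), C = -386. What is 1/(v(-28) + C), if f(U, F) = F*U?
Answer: -1/201941 ≈ -4.9519e-6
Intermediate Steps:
H(d) = 2*d*(-4 + d) (H(d) = (2*d)*(-4 + d) = 2*d*(-4 + d))
v(B) = (-3 - 6*B*(-4 - 3*B))*(13 + B) (v(B) = (2*(-3*B)*(-4 - 3*B) + (-2 - 1*1))*(13 + B) = (-6*B*(-4 - 3*B) + (-2 - 1))*(13 + B) = (-6*B*(-4 - 3*B) - 3)*(13 + B) = (-3 - 6*B*(-4 - 3*B))*(13 + B))
1/(v(-28) + C) = 1/((-39 + 18*(-28)³ + 258*(-28)² + 309*(-28)) - 386) = 1/((-39 + 18*(-21952) + 258*784 - 8652) - 386) = 1/((-39 - 395136 + 202272 - 8652) - 386) = 1/(-201555 - 386) = 1/(-201941) = -1/201941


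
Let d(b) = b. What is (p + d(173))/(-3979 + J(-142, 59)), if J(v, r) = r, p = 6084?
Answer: -6257/3920 ≈ -1.5962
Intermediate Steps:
(p + d(173))/(-3979 + J(-142, 59)) = (6084 + 173)/(-3979 + 59) = 6257/(-3920) = 6257*(-1/3920) = -6257/3920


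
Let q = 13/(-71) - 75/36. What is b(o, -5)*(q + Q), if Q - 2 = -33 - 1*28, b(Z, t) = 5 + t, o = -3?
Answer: 0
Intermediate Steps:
Q = -59 (Q = 2 + (-33 - 1*28) = 2 + (-33 - 28) = 2 - 61 = -59)
q = -1931/852 (q = 13*(-1/71) - 75*1/36 = -13/71 - 25/12 = -1931/852 ≈ -2.2664)
b(o, -5)*(q + Q) = (5 - 5)*(-1931/852 - 59) = 0*(-52199/852) = 0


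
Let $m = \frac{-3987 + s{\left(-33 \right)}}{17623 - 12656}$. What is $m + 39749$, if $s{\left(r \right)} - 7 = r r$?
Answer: $\frac{197430392}{4967} \approx 39748.0$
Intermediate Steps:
$s{\left(r \right)} = 7 + r^{2}$ ($s{\left(r \right)} = 7 + r r = 7 + r^{2}$)
$m = - \frac{2891}{4967}$ ($m = \frac{-3987 + \left(7 + \left(-33\right)^{2}\right)}{17623 - 12656} = \frac{-3987 + \left(7 + 1089\right)}{4967} = \left(-3987 + 1096\right) \frac{1}{4967} = \left(-2891\right) \frac{1}{4967} = - \frac{2891}{4967} \approx -0.58204$)
$m + 39749 = - \frac{2891}{4967} + 39749 = \frac{197430392}{4967}$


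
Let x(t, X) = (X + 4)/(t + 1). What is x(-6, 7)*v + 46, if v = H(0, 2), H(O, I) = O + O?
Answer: 46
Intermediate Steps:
H(O, I) = 2*O
v = 0 (v = 2*0 = 0)
x(t, X) = (4 + X)/(1 + t)
x(-6, 7)*v + 46 = ((4 + 7)/(1 - 6))*0 + 46 = (11/(-5))*0 + 46 = -⅕*11*0 + 46 = -11/5*0 + 46 = 0 + 46 = 46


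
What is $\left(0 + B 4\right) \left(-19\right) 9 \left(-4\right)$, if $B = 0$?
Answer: $0$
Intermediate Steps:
$\left(0 + B 4\right) \left(-19\right) 9 \left(-4\right) = \left(0 + 0 \cdot 4\right) \left(-19\right) 9 \left(-4\right) = \left(0 + 0\right) \left(-19\right) \left(-36\right) = 0 \left(-19\right) \left(-36\right) = 0 \left(-36\right) = 0$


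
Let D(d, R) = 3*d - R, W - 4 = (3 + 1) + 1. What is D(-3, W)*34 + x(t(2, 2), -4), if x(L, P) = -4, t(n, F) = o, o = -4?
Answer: -616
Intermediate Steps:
t(n, F) = -4
W = 9 (W = 4 + ((3 + 1) + 1) = 4 + (4 + 1) = 4 + 5 = 9)
D(d, R) = -R + 3*d
D(-3, W)*34 + x(t(2, 2), -4) = (-1*9 + 3*(-3))*34 - 4 = (-9 - 9)*34 - 4 = -18*34 - 4 = -612 - 4 = -616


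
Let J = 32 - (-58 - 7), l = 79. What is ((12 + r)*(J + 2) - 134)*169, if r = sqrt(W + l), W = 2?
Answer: 328705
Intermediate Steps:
r = 9 (r = sqrt(2 + 79) = sqrt(81) = 9)
J = 97 (J = 32 - 1*(-65) = 32 + 65 = 97)
((12 + r)*(J + 2) - 134)*169 = ((12 + 9)*(97 + 2) - 134)*169 = (21*99 - 134)*169 = (2079 - 134)*169 = 1945*169 = 328705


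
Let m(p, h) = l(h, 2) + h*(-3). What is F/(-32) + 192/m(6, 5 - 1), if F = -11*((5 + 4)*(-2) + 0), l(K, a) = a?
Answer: -2031/80 ≈ -25.388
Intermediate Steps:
F = 198 (F = -11*(9*(-2) + 0) = -11*(-18 + 0) = -11*(-18) = 198)
m(p, h) = 2 - 3*h (m(p, h) = 2 + h*(-3) = 2 - 3*h)
F/(-32) + 192/m(6, 5 - 1) = 198/(-32) + 192/(2 - 3*(5 - 1)) = 198*(-1/32) + 192/(2 - 3*4) = -99/16 + 192/(2 - 12) = -99/16 + 192/(-10) = -99/16 + 192*(-1/10) = -99/16 - 96/5 = -2031/80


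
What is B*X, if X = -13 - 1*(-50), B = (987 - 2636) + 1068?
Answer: -21497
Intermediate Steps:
B = -581 (B = -1649 + 1068 = -581)
X = 37 (X = -13 + 50 = 37)
B*X = -581*37 = -21497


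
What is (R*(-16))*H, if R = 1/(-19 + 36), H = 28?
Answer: -448/17 ≈ -26.353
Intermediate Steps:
R = 1/17 ≈ 0.058824
(R*(-16))*H = ((1/17)*(-16))*28 = -16/17*28 = -448/17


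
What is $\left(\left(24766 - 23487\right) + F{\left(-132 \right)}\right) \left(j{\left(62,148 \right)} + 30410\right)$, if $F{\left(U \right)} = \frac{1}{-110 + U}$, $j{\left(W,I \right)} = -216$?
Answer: $\frac{4672778149}{121} \approx 3.8618 \cdot 10^{7}$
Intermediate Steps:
$\left(\left(24766 - 23487\right) + F{\left(-132 \right)}\right) \left(j{\left(62,148 \right)} + 30410\right) = \left(\left(24766 - 23487\right) + \frac{1}{-110 - 132}\right) \left(-216 + 30410\right) = \left(\left(24766 - 23487\right) + \frac{1}{-242}\right) 30194 = \left(1279 - \frac{1}{242}\right) 30194 = \frac{309517}{242} \cdot 30194 = \frac{4672778149}{121}$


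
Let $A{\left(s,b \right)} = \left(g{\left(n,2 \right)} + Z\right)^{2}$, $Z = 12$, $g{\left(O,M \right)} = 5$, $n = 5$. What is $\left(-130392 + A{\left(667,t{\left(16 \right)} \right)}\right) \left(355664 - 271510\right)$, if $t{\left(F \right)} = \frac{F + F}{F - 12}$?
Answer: $-10948687862$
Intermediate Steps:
$t{\left(F \right)} = \frac{2 F}{-12 + F}$
$A{\left(s,b \right)} = 289$ ($A{\left(s,b \right)} = \left(5 + 12\right)^{2} = 17^{2} = 289$)
$\left(-130392 + A{\left(667,t{\left(16 \right)} \right)}\right) \left(355664 - 271510\right) = \left(-130392 + 289\right) \left(355664 - 271510\right) = \left(-130103\right) 84154 = -10948687862$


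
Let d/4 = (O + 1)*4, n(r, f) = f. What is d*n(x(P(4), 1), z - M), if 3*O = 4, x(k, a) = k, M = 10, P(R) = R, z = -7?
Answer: -1904/3 ≈ -634.67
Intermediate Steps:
O = 4/3 (O = (1/3)*4 = 4/3 ≈ 1.3333)
d = 112/3 (d = 4*((4/3 + 1)*4) = 4*((7/3)*4) = 4*(28/3) = 112/3 ≈ 37.333)
d*n(x(P(4), 1), z - M) = 112*(-7 - 1*10)/3 = 112*(-7 - 10)/3 = (112/3)*(-17) = -1904/3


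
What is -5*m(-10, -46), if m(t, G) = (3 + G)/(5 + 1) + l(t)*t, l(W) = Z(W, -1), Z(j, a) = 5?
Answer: 1715/6 ≈ 285.83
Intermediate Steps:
l(W) = 5
m(t, G) = ½ + 5*t + G/6 (m(t, G) = (3 + G)/(5 + 1) + 5*t = (3 + G)/6 + 5*t = (3 + G)*(⅙) + 5*t = (½ + G/6) + 5*t = ½ + 5*t + G/6)
-5*m(-10, -46) = -5*(½ + 5*(-10) + (⅙)*(-46)) = -5*(½ - 50 - 23/3) = -5*(-343/6) = 1715/6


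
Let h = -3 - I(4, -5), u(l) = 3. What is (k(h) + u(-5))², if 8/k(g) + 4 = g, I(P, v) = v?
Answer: 1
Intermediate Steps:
h = 2 (h = -3 - 1*(-5) = -3 + 5 = 2)
k(g) = 8/(-4 + g)
(k(h) + u(-5))² = (8/(-4 + 2) + 3)² = (8/(-2) + 3)² = (8*(-½) + 3)² = (-4 + 3)² = (-1)² = 1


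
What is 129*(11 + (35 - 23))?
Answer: 2967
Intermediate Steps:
129*(11 + (35 - 23)) = 129*(11 + 12) = 129*23 = 2967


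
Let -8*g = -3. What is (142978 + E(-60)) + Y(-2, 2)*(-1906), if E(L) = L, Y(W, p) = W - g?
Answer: 589779/4 ≈ 1.4744e+5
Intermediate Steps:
g = 3/8 (g = -⅛*(-3) = 3/8 ≈ 0.37500)
Y(W, p) = -3/8 + W (Y(W, p) = W - 1*3/8 = W - 3/8 = -3/8 + W)
(142978 + E(-60)) + Y(-2, 2)*(-1906) = (142978 - 60) + (-3/8 - 2)*(-1906) = 142918 - 19/8*(-1906) = 142918 + 18107/4 = 589779/4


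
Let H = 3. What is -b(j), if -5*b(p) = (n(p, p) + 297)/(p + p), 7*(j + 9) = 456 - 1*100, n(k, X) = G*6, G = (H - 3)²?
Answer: 2079/2930 ≈ 0.70956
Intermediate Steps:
G = 0 (G = (3 - 3)² = 0² = 0)
n(k, X) = 0 (n(k, X) = 0*6 = 0)
j = 293/7 (j = -9 + (456 - 1*100)/7 = -9 + (456 - 100)/7 = -9 + (⅐)*356 = -9 + 356/7 = 293/7 ≈ 41.857)
b(p) = -297/(10*p) (b(p) = -(0 + 297)/(5*(p + p)) = -297/(5*(2*p)) = -297*1/(2*p)/5 = -297/(10*p))
-b(j) = -(-297)/(10*293/7) = -(-297)*7/(10*293) = -1*(-2079/2930) = 2079/2930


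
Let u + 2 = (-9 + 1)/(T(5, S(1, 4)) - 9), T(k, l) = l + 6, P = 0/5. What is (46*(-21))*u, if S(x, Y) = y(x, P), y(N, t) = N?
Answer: -1932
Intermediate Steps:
P = 0 (P = 0*(⅕) = 0)
S(x, Y) = x
T(k, l) = 6 + l
u = 2 (u = -2 + (-9 + 1)/((6 + 1) - 9) = -2 - 8/(7 - 9) = -2 - 8/(-2) = -2 - 8*(-½) = -2 + 4 = 2)
(46*(-21))*u = (46*(-21))*2 = -966*2 = -1932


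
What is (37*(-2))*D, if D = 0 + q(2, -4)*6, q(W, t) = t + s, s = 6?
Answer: -888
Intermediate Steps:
q(W, t) = 6 + t (q(W, t) = t + 6 = 6 + t)
D = 12 (D = 0 + (6 - 4)*6 = 0 + 2*6 = 0 + 12 = 12)
(37*(-2))*D = (37*(-2))*12 = -74*12 = -888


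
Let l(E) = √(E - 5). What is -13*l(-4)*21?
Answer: -819*I ≈ -819.0*I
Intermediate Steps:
l(E) = √(-5 + E)
-13*l(-4)*21 = -13*√(-5 - 4)*21 = -39*I*21 = -819*I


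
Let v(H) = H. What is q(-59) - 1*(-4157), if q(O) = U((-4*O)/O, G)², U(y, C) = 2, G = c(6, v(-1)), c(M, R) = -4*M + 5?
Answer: 4161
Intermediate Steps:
c(M, R) = 5 - 4*M
G = -19 (G = 5 - 4*6 = 5 - 24 = -19)
q(O) = 4 (q(O) = 2² = 4)
q(-59) - 1*(-4157) = 4 - 1*(-4157) = 4 + 4157 = 4161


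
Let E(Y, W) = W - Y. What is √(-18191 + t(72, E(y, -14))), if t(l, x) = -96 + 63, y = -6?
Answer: 4*I*√1139 ≈ 135.0*I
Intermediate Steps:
t(l, x) = -33
√(-18191 + t(72, E(y, -14))) = √(-18191 - 33) = √(-18224) = 4*I*√1139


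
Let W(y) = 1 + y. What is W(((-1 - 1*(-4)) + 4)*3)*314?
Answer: 6908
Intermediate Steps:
W(((-1 - 1*(-4)) + 4)*3)*314 = (1 + ((-1 - 1*(-4)) + 4)*3)*314 = (1 + ((-1 + 4) + 4)*3)*314 = (1 + (3 + 4)*3)*314 = (1 + 7*3)*314 = (1 + 21)*314 = 22*314 = 6908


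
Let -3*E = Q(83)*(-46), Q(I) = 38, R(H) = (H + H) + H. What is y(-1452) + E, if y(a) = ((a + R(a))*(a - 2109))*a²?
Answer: 130813651560404/3 ≈ 4.3605e+13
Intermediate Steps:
R(H) = 3*H (R(H) = 2*H + H = 3*H)
E = 1748/3 (E = -38*(-46)/3 = -⅓*(-1748) = 1748/3 ≈ 582.67)
y(a) = 4*a³*(-2109 + a) (y(a) = ((a + 3*a)*(a - 2109))*a² = ((4*a)*(-2109 + a))*a² = (4*a*(-2109 + a))*a² = 4*a³*(-2109 + a))
y(-1452) + E = 4*(-1452)³*(-2109 - 1452) + 1748/3 = 4*(-3061257408)*(-3561) + 1748/3 = 43604550519552 + 1748/3 = 130813651560404/3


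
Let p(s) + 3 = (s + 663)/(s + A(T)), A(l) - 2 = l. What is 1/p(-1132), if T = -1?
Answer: -1131/2924 ≈ -0.38680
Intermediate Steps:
A(l) = 2 + l
p(s) = -3 + (663 + s)/(1 + s) (p(s) = -3 + (s + 663)/(s + (2 - 1)) = -3 + (663 + s)/(s + 1) = -3 + (663 + s)/(1 + s))
1/p(-1132) = 1/(2*(330 - 1*(-1132))/(1 - 1132)) = 1/(2*(330 + 1132)/(-1131)) = 1/(2*(-1/1131)*1462) = 1/(-2924/1131) = -1131/2924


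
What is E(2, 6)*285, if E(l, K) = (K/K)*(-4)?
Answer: -1140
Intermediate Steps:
E(l, K) = -4 (E(l, K) = 1*(-4) = -4)
E(2, 6)*285 = -4*285 = -1140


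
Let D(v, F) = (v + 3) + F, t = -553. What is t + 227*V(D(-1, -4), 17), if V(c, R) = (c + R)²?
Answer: 50522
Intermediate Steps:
D(v, F) = 3 + F + v (D(v, F) = (3 + v) + F = 3 + F + v)
V(c, R) = (R + c)²
t + 227*V(D(-1, -4), 17) = -553 + 227*(17 + (3 - 4 - 1))² = -553 + 227*(17 - 2)² = -553 + 227*15² = -553 + 227*225 = -553 + 51075 = 50522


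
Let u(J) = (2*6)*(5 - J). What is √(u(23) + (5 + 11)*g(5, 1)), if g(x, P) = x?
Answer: 2*I*√34 ≈ 11.662*I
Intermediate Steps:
u(J) = 60 - 12*J (u(J) = 12*(5 - J) = 60 - 12*J)
√(u(23) + (5 + 11)*g(5, 1)) = √((60 - 12*23) + (5 + 11)*5) = √((60 - 276) + 16*5) = √(-216 + 80) = √(-136) = 2*I*√34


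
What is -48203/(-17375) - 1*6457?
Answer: -112142172/17375 ≈ -6454.2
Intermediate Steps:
-48203/(-17375) - 1*6457 = -48203*(-1/17375) - 6457 = 48203/17375 - 6457 = -112142172/17375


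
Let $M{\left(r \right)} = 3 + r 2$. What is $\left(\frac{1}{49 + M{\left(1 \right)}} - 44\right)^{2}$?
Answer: $\frac{5640625}{2916} \approx 1934.4$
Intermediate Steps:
$M{\left(r \right)} = 3 + 2 r$
$\left(\frac{1}{49 + M{\left(1 \right)}} - 44\right)^{2} = \left(\frac{1}{49 + \left(3 + 2 \cdot 1\right)} - 44\right)^{2} = \left(\frac{1}{49 + \left(3 + 2\right)} - 44\right)^{2} = \left(\frac{1}{49 + 5} - 44\right)^{2} = \left(\frac{1}{54} - 44\right)^{2} = \left(- \frac{2375}{54}\right)^{2} = \frac{5640625}{2916}$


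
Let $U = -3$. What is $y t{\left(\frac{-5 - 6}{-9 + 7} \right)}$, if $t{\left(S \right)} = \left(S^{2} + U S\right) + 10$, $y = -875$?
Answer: $- \frac{83125}{4} \approx -20781.0$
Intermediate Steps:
$t{\left(S \right)} = 10 + S^{2} - 3 S$ ($t{\left(S \right)} = \left(S^{2} - 3 S\right) + 10 = 10 + S^{2} - 3 S$)
$y t{\left(\frac{-5 - 6}{-9 + 7} \right)} = - 875 \left(10 + \left(\frac{-5 - 6}{-9 + 7}\right)^{2} - 3 \frac{-5 - 6}{-9 + 7}\right) = - 875 \left(10 + \left(- \frac{11}{-2}\right)^{2} - 3 \left(- \frac{11}{-2}\right)\right) = - 875 \left(10 + \left(\left(-11\right) \left(- \frac{1}{2}\right)\right)^{2} - 3 \left(\left(-11\right) \left(- \frac{1}{2}\right)\right)\right) = - 875 \left(10 + \left(\frac{11}{2}\right)^{2} - \frac{33}{2}\right) = - 875 \left(10 + \frac{121}{4} - \frac{33}{2}\right) = \left(-875\right) \frac{95}{4} = - \frac{83125}{4}$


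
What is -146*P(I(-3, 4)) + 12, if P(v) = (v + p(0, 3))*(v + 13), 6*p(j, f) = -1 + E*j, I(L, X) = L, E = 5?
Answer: 13906/3 ≈ 4635.3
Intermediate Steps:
p(j, f) = -⅙ + 5*j/6 (p(j, f) = (-1 + 5*j)/6 = -⅙ + 5*j/6)
P(v) = (13 + v)*(-⅙ + v) (P(v) = (v + (-⅙ + (⅚)*0))*(v + 13) = (v + (-⅙ + 0))*(13 + v) = (v - ⅙)*(13 + v) = (-⅙ + v)*(13 + v) = (13 + v)*(-⅙ + v))
-146*P(I(-3, 4)) + 12 = -146*(-13/6 + (-3)² + (77/6)*(-3)) + 12 = -146*(-13/6 + 9 - 77/2) + 12 = -146*(-95/3) + 12 = 13870/3 + 12 = 13906/3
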